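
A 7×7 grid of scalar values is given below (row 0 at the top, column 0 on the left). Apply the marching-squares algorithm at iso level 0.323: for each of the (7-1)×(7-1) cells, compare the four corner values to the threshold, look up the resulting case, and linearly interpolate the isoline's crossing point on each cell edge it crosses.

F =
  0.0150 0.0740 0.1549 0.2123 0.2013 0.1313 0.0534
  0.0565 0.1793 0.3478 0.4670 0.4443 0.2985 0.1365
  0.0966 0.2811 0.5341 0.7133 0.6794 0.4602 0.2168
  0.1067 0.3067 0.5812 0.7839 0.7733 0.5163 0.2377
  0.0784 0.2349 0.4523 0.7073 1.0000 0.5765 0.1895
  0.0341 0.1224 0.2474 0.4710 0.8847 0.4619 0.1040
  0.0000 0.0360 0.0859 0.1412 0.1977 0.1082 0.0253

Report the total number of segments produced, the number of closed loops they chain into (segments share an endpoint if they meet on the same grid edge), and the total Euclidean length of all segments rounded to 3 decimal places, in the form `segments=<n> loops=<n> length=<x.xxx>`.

cell (0,1): code 0100 → (0.871,2.000)–(1.000,1.853)
cell (0,2): code 1100 → (0.435,3.000)–(0.871,2.000)
cell (0,3): code 1100 → (0.501,4.000)–(0.435,3.000)
cell (0,4): code 1000 → (1.000,4.832)–(0.501,4.000)
cell (1,1): code 0110 → (1.000,1.853)–(2.000,1.166)
cell (1,4): code 1101 → (1.152,5.000)–(1.000,4.832)
cell (1,5): code 1000 → (2.000,5.564)–(1.152,5.000)
cell (2,1): code 0110 → (2.000,1.166)–(3.000,1.059)
cell (2,5): code 1001 → (3.000,5.694)–(2.000,5.564)
cell (3,1): code 0110 → (3.000,1.059)–(4.000,1.405)
cell (3,5): code 1001 → (4.000,5.655)–(3.000,5.694)
cell (4,1): code 0010 → (4.000,1.405)–(4.631,2.000)
cell (4,2): code 0111 → (4.631,2.000)–(5.000,2.338)
cell (4,5): code 1001 → (5.000,5.388)–(4.000,5.655)
cell (5,2): code 0010 → (5.000,2.338)–(5.449,3.000)
cell (5,3): code 0011 → (5.449,3.000)–(5.818,4.000)
cell (5,4): code 0011 → (5.818,4.000)–(5.393,5.000)
cell (5,5): code 0001 → (5.393,5.000)–(5.000,5.388)
total: 18 segments, chained into 1 closed loop(s), length Σ = 15.697092

segments=18 loops=1 length=15.697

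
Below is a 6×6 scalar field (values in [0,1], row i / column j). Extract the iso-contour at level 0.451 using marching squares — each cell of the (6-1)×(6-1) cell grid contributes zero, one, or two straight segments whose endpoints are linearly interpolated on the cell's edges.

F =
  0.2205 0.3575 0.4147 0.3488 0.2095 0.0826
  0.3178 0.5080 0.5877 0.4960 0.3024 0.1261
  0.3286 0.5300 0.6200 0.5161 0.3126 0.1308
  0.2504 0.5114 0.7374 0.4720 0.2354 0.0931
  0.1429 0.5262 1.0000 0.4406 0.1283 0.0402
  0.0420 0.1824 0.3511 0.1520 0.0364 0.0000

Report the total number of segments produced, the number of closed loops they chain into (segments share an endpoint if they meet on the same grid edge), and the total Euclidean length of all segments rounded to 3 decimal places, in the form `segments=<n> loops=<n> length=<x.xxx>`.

segments=14 loops=1 length=11.884

cell (0,0): code 0100 → (0.621,1.000)–(1.000,0.700)
cell (0,1): code 1100 → (0.210,2.000)–(0.621,1.000)
cell (0,2): code 1100 → (0.694,3.000)–(0.210,2.000)
cell (0,3): code 1000 → (1.000,3.232)–(0.694,3.000)
cell (1,0): code 0110 → (1.000,0.700)–(2.000,0.608)
cell (1,3): code 1001 → (2.000,3.320)–(1.000,3.232)
cell (2,0): code 0110 → (2.000,0.608)–(3.000,0.769)
cell (2,3): code 1001 → (3.000,3.089)–(2.000,3.320)
cell (3,0): code 0110 → (3.000,0.769)–(4.000,0.804)
cell (3,2): code 1011 → (4.000,2.981)–(3.669,3.000)
cell (3,3): code 0001 → (3.669,3.000)–(3.000,3.089)
cell (4,0): code 0010 → (4.000,0.804)–(4.219,1.000)
cell (4,1): code 0011 → (4.219,1.000)–(4.846,2.000)
cell (4,2): code 0001 → (4.846,2.000)–(4.000,2.981)
total: 14 segments, chained into 1 closed loop(s), length Σ = 11.883872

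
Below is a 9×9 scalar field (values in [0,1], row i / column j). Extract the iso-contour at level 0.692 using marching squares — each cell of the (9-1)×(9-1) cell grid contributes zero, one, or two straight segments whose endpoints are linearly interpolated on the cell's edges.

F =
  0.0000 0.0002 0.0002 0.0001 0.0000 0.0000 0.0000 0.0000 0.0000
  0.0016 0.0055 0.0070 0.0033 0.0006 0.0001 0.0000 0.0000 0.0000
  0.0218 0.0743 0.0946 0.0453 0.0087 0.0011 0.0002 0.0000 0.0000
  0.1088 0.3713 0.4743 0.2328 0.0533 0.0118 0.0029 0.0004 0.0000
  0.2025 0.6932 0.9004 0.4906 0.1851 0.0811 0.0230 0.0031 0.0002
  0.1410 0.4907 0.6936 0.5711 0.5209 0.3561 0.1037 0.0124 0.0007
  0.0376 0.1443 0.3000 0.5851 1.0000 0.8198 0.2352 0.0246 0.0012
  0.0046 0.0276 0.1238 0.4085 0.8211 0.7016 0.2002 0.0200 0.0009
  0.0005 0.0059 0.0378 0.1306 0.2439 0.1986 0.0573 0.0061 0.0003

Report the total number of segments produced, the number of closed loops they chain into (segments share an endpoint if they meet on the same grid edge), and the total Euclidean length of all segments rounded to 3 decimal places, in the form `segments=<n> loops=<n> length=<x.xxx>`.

segments=16 loops=2 length=10.311

cell (3,0): code 0100 → (3.996,1.000)–(4.000,0.998)
cell (3,1): code 1100 → (3.511,2.000)–(3.996,1.000)
cell (3,2): code 1000 → (4.000,2.509)–(3.511,2.000)
cell (4,0): code 0010 → (4.000,0.998)–(4.006,1.000)
cell (4,1): code 0111 → (4.006,1.000)–(5.000,1.992)
cell (4,2): code 1001 → (5.000,2.013)–(4.000,2.509)
cell (5,1): code 0010 → (5.000,1.992)–(5.004,2.000)
cell (5,2): code 0001 → (5.004,2.000)–(5.000,2.013)
cell (5,3): code 0100 → (5.357,4.000)–(6.000,3.258)
cell (5,4): code 1100 → (5.724,5.000)–(5.357,4.000)
cell (5,5): code 1000 → (6.000,5.219)–(5.724,5.000)
cell (6,3): code 0110 → (6.000,3.258)–(7.000,3.687)
cell (6,5): code 1001 → (7.000,5.019)–(6.000,5.219)
cell (7,3): code 0010 → (7.000,3.687)–(7.224,4.000)
cell (7,4): code 0011 → (7.224,4.000)–(7.019,5.000)
cell (7,5): code 0001 → (7.019,5.000)–(7.000,5.019)
total: 16 segments, chained into 2 closed loop(s), length Σ = 10.310503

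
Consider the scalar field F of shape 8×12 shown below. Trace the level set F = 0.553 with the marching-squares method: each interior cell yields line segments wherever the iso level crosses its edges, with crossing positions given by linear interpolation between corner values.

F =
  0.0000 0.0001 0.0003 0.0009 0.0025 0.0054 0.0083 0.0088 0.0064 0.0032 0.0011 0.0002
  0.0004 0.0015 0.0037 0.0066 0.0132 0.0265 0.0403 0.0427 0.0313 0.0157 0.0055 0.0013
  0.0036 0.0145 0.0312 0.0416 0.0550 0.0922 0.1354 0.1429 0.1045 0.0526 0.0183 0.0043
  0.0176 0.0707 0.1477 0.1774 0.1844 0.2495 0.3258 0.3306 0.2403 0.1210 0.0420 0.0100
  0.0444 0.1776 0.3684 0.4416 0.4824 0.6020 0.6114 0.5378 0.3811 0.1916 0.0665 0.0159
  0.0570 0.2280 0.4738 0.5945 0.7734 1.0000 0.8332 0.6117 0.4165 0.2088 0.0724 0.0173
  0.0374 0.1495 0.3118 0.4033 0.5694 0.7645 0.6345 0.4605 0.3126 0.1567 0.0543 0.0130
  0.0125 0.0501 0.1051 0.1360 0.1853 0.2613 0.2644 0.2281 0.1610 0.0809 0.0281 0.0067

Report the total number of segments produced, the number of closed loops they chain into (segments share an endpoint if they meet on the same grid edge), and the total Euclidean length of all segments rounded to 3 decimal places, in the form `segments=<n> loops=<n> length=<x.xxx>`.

segments=16 loops=1 length=11.199

cell (3,4): code 0100 → (3.861,5.000)–(4.000,4.590)
cell (3,5): code 1100 → (3.796,6.000)–(3.861,5.000)
cell (3,6): code 1000 → (4.000,6.793)–(3.796,6.000)
cell (4,2): code 0100 → (4.729,3.000)–(5.000,2.656)
cell (4,3): code 1100 → (4.243,4.000)–(4.729,3.000)
cell (4,4): code 1110 → (4.000,4.590)–(4.243,4.000)
cell (4,6): code 1101 → (4.206,7.000)–(4.000,6.793)
cell (4,7): code 1000 → (5.000,7.301)–(4.206,7.000)
cell (5,2): code 0010 → (5.000,2.656)–(5.217,3.000)
cell (5,3): code 0111 → (5.217,3.000)–(6.000,3.901)
cell (5,6): code 1011 → (6.000,6.468)–(5.388,7.000)
cell (5,7): code 0001 → (5.388,7.000)–(5.000,7.301)
cell (6,3): code 0010 → (6.000,3.901)–(6.043,4.000)
cell (6,4): code 0011 → (6.043,4.000)–(6.420,5.000)
cell (6,5): code 0011 → (6.420,5.000)–(6.220,6.000)
cell (6,6): code 0001 → (6.220,6.000)–(6.000,6.468)
total: 16 segments, chained into 1 closed loop(s), length Σ = 11.198981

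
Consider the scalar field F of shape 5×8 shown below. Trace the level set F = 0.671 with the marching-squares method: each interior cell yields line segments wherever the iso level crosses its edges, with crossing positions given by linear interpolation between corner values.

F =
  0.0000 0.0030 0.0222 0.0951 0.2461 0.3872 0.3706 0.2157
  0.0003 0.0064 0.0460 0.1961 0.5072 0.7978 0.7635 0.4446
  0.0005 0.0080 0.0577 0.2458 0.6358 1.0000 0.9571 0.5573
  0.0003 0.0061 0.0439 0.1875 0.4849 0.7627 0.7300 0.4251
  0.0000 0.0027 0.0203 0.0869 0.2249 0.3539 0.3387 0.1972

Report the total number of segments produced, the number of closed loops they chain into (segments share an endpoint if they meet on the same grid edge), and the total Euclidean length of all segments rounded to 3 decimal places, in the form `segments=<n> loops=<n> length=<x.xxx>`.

cell (0,4): code 0100 → (0.691,5.000)–(1.000,4.564)
cell (0,5): code 1100 → (0.765,6.000)–(0.691,5.000)
cell (0,6): code 1000 → (1.000,6.290)–(0.765,6.000)
cell (1,4): code 0110 → (1.000,4.564)–(2.000,4.097)
cell (1,6): code 1001 → (2.000,6.716)–(1.000,6.290)
cell (2,4): code 0110 → (2.000,4.097)–(3.000,4.670)
cell (2,6): code 1001 → (3.000,6.194)–(2.000,6.716)
cell (3,4): code 0010 → (3.000,4.670)–(3.224,5.000)
cell (3,5): code 0011 → (3.224,5.000)–(3.151,6.000)
cell (3,6): code 0001 → (3.151,6.000)–(3.000,6.194)
total: 10 segments, chained into 1 closed loop(s), length Σ = 8.029151

segments=10 loops=1 length=8.029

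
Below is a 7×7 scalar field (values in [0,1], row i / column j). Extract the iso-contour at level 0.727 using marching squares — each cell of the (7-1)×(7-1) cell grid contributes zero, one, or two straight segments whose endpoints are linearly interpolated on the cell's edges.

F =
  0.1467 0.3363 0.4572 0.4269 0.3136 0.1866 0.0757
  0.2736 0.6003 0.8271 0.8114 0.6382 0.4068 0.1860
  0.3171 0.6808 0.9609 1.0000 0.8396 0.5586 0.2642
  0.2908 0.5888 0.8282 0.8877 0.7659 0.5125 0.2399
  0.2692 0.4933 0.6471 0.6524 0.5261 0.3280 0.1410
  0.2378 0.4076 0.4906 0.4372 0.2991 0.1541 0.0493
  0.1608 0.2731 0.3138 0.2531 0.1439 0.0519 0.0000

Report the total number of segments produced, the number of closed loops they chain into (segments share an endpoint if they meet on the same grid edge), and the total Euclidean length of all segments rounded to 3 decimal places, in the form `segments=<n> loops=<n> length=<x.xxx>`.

cell (0,1): code 0100 → (0.729,2.000)–(1.000,1.559)
cell (0,2): code 1100 → (0.780,3.000)–(0.729,2.000)
cell (0,3): code 1000 → (1.000,3.487)–(0.780,3.000)
cell (1,1): code 0110 → (1.000,1.559)–(2.000,1.165)
cell (1,3): code 1101 → (1.441,4.000)–(1.000,3.487)
cell (1,4): code 1000 → (2.000,4.401)–(1.441,4.000)
cell (2,1): code 0110 → (2.000,1.165)–(3.000,1.577)
cell (2,4): code 1001 → (3.000,4.154)–(2.000,4.401)
cell (3,1): code 0010 → (3.000,1.577)–(3.559,2.000)
cell (3,2): code 0011 → (3.559,2.000)–(3.683,3.000)
cell (3,3): code 0011 → (3.683,3.000)–(3.162,4.000)
cell (3,4): code 0001 → (3.162,4.000)–(3.000,4.154)
total: 12 segments, chained into 1 closed loop(s), length Σ = 9.663198

segments=12 loops=1 length=9.663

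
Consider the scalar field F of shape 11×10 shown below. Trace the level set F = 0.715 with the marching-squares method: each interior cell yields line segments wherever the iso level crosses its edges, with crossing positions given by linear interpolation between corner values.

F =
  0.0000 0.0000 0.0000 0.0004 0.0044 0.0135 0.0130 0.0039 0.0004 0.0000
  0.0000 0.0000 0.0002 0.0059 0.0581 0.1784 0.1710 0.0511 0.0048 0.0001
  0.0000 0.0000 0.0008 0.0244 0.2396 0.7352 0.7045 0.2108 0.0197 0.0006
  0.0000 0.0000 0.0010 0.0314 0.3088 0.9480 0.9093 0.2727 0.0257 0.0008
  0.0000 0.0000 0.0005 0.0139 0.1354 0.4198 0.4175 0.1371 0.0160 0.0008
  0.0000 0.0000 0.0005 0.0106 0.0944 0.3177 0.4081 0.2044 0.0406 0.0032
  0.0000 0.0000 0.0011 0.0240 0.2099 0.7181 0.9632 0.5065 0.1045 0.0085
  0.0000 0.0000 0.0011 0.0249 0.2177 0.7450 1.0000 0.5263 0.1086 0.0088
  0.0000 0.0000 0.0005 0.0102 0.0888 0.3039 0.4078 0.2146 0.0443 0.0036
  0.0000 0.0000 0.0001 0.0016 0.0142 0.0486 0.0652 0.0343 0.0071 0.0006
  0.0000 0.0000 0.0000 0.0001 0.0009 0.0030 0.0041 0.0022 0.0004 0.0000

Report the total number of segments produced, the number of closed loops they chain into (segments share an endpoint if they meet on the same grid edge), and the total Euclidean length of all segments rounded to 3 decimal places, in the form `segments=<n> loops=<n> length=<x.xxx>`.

segments=16 loops=2 length=10.930

cell (1,4): code 0100 → (1.964,5.000)–(2.000,4.959)
cell (1,5): code 1000 → (2.000,5.658)–(1.964,5.000)
cell (2,4): code 0110 → (2.000,4.959)–(3.000,4.635)
cell (2,5): code 1101 → (2.051,6.000)–(2.000,5.658)
cell (2,6): code 1000 → (3.000,6.305)–(2.051,6.000)
cell (3,4): code 0010 → (3.000,4.635)–(3.441,5.000)
cell (3,5): code 0011 → (3.441,5.000)–(3.395,6.000)
cell (3,6): code 0001 → (3.395,6.000)–(3.000,6.305)
cell (5,4): code 0100 → (5.992,5.000)–(6.000,4.994)
cell (5,5): code 1100 → (5.553,6.000)–(5.992,5.000)
cell (5,6): code 1000 → (6.000,6.543)–(5.553,6.000)
cell (6,4): code 0110 → (6.000,4.994)–(7.000,4.943)
cell (6,6): code 1001 → (7.000,6.602)–(6.000,6.543)
cell (7,4): code 0010 → (7.000,4.943)–(7.068,5.000)
cell (7,5): code 0011 → (7.068,5.000)–(7.481,6.000)
cell (7,6): code 0001 → (7.481,6.000)–(7.000,6.602)
total: 16 segments, chained into 2 closed loop(s), length Σ = 10.929658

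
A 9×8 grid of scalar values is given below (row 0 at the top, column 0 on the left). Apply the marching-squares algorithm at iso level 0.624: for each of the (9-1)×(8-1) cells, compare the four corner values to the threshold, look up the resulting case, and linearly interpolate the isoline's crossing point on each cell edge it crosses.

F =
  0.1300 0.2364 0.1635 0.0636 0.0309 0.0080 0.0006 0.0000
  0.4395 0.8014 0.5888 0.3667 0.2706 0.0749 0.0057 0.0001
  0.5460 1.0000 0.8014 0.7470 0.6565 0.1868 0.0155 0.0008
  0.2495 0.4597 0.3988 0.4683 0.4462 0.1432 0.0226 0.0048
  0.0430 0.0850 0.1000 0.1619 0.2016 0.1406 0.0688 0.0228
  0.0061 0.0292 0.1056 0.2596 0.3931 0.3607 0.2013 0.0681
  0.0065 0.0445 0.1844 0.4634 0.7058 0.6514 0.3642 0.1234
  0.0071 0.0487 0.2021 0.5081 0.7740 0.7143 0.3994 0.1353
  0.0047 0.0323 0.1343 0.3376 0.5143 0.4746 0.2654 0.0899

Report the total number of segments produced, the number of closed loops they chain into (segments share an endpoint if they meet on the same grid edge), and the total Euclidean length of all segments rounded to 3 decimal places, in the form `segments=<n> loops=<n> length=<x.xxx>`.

cell (0,0): code 0100 → (0.686,1.000)–(1.000,0.510)
cell (0,1): code 1000 → (1.000,1.834)–(0.686,1.000)
cell (1,0): code 0110 → (1.000,0.510)–(2.000,0.172)
cell (1,1): code 1101 → (1.166,2.000)–(1.000,1.834)
cell (1,2): code 1100 → (1.677,3.000)–(1.166,2.000)
cell (1,3): code 1100 → (1.916,4.000)–(1.677,3.000)
cell (1,4): code 1000 → (2.000,4.069)–(1.916,4.000)
cell (2,0): code 0010 → (2.000,0.172)–(2.696,1.000)
cell (2,1): code 0011 → (2.696,1.000)–(2.441,2.000)
cell (2,2): code 0011 → (2.441,2.000)–(2.441,3.000)
cell (2,3): code 0011 → (2.441,3.000)–(2.155,4.000)
cell (2,4): code 0001 → (2.155,4.000)–(2.000,4.069)
cell (5,3): code 0100 → (5.738,4.000)–(6.000,3.663)
cell (5,4): code 1100 → (5.906,5.000)–(5.738,4.000)
cell (5,5): code 1000 → (6.000,5.095)–(5.906,5.000)
cell (6,3): code 0110 → (6.000,3.663)–(7.000,3.436)
cell (6,5): code 1001 → (7.000,5.287)–(6.000,5.095)
cell (7,3): code 0010 → (7.000,3.436)–(7.578,4.000)
cell (7,4): code 0011 → (7.578,4.000)–(7.377,5.000)
cell (7,5): code 0001 → (7.377,5.000)–(7.000,5.287)
total: 20 segments, chained into 2 closed loop(s), length Σ = 15.266362

segments=20 loops=2 length=15.266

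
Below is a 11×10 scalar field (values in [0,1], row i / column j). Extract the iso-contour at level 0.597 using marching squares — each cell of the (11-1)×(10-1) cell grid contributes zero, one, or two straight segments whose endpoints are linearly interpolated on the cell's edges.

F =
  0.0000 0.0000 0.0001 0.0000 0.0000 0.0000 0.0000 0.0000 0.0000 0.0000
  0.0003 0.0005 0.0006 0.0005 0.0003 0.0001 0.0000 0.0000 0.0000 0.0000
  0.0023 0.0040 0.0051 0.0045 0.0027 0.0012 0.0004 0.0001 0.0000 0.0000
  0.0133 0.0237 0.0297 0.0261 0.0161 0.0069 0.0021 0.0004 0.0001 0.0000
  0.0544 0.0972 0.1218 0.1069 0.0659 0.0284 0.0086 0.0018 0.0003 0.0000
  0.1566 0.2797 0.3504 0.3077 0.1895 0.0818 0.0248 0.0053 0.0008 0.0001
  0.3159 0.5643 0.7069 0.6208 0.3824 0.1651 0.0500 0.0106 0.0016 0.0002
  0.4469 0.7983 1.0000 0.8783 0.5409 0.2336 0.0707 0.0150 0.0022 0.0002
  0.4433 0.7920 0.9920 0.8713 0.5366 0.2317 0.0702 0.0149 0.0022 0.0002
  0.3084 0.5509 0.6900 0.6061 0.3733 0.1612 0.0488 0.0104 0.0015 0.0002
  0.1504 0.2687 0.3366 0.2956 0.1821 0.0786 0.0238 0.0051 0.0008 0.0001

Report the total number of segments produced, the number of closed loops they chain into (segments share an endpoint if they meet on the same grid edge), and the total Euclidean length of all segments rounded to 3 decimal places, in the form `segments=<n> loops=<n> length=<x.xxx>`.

segments=14 loops=1 length=10.954

cell (5,1): code 0100 → (5.692,2.000)–(6.000,1.229)
cell (5,2): code 1100 → (5.924,3.000)–(5.692,2.000)
cell (5,3): code 1000 → (6.000,3.100)–(5.924,3.000)
cell (6,0): code 0100 → (6.140,1.000)–(7.000,0.427)
cell (6,1): code 1110 → (6.000,1.229)–(6.140,1.000)
cell (6,3): code 1001 → (7.000,3.834)–(6.000,3.100)
cell (7,0): code 0110 → (7.000,0.427)–(8.000,0.441)
cell (7,3): code 1001 → (8.000,3.820)–(7.000,3.834)
cell (8,0): code 0010 → (8.000,0.441)–(8.809,1.000)
cell (8,1): code 0111 → (8.809,1.000)–(9.000,1.331)
cell (8,3): code 1001 → (9.000,3.039)–(8.000,3.820)
cell (9,1): code 0010 → (9.000,1.331)–(9.263,2.000)
cell (9,2): code 0011 → (9.263,2.000)–(9.029,3.000)
cell (9,3): code 0001 → (9.029,3.000)–(9.000,3.039)
total: 14 segments, chained into 1 closed loop(s), length Σ = 10.953590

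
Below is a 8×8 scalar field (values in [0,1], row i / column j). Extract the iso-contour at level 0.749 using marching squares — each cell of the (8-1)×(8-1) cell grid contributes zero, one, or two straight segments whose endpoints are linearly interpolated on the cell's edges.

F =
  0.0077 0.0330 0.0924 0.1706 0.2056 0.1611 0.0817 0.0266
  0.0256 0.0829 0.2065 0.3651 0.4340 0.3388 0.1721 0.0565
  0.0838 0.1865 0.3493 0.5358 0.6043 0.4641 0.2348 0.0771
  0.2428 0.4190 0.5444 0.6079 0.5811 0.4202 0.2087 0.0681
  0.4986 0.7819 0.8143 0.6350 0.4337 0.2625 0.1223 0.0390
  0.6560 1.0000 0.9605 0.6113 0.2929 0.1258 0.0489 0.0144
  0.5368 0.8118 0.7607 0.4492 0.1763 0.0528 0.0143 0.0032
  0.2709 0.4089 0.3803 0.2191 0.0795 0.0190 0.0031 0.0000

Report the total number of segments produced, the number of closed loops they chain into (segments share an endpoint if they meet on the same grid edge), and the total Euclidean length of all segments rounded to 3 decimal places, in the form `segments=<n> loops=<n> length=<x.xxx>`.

cell (3,0): code 0100 → (3.909,1.000)–(4.000,0.884)
cell (3,1): code 1100 → (3.758,2.000)–(3.909,1.000)
cell (3,2): code 1000 → (4.000,2.364)–(3.758,2.000)
cell (4,0): code 0110 → (4.000,0.884)–(5.000,0.270)
cell (4,2): code 1001 → (5.000,2.606)–(4.000,2.364)
cell (5,0): code 0110 → (5.000,0.270)–(6.000,0.772)
cell (5,2): code 1001 → (6.000,2.038)–(5.000,2.606)
cell (6,0): code 0010 → (6.000,0.772)–(6.156,1.000)
cell (6,1): code 0011 → (6.156,1.000)–(6.031,2.000)
cell (6,2): code 0001 → (6.031,2.000)–(6.000,2.038)
total: 10 segments, chained into 1 closed loop(s), length Σ = 7.399434

segments=10 loops=1 length=7.399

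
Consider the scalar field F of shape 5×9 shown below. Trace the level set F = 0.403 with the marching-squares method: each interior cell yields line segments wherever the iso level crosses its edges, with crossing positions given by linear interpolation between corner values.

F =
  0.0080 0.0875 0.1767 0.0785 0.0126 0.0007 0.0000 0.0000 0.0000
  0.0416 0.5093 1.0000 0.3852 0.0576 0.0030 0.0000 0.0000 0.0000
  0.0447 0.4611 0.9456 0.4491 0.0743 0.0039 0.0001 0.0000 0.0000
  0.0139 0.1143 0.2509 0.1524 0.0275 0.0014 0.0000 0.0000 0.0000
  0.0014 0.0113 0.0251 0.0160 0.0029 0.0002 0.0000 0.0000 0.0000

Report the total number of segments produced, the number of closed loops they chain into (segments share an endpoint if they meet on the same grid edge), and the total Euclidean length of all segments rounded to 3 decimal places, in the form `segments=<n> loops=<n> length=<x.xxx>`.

cell (0,0): code 0100 → (0.748,1.000)–(1.000,0.773)
cell (0,1): code 1100 → (0.275,2.000)–(0.748,1.000)
cell (0,2): code 1000 → (1.000,2.971)–(0.275,2.000)
cell (1,0): code 0110 → (1.000,0.773)–(2.000,0.860)
cell (1,2): code 1101 → (1.279,3.000)–(1.000,2.971)
cell (1,3): code 1000 → (2.000,3.123)–(1.279,3.000)
cell (2,0): code 0010 → (2.000,0.860)–(2.168,1.000)
cell (2,1): code 0011 → (2.168,1.000)–(2.781,2.000)
cell (2,2): code 0011 → (2.781,2.000)–(2.155,3.000)
cell (2,3): code 0001 → (2.155,3.000)–(2.000,3.123)
total: 10 segments, chained into 1 closed loop(s), length Σ = 7.442318

segments=10 loops=1 length=7.442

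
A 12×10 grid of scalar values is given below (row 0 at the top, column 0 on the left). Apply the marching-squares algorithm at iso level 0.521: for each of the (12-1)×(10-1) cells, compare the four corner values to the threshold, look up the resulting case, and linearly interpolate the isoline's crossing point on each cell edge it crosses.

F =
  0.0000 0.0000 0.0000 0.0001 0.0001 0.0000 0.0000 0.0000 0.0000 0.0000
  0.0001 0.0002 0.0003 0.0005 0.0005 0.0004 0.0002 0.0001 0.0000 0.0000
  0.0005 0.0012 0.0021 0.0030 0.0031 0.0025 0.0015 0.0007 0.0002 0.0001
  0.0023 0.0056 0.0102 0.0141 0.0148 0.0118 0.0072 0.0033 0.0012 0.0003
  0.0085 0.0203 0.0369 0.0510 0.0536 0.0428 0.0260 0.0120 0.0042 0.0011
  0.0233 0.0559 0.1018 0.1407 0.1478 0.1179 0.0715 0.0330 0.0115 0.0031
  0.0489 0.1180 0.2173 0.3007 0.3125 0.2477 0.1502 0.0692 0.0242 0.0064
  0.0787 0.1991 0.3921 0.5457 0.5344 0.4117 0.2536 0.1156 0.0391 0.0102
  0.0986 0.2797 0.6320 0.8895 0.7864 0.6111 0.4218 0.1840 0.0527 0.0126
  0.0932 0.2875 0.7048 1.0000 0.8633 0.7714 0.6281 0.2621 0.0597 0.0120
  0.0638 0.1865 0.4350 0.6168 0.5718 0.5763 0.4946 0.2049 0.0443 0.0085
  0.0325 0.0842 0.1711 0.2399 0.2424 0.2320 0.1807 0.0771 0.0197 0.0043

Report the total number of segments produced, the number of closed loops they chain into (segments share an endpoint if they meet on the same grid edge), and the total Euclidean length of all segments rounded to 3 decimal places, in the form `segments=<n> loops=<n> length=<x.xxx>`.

segments=18 loops=1 length=12.789

cell (6,2): code 0100 → (6.899,3.000)–(7.000,2.839)
cell (6,3): code 1100 → (6.940,4.000)–(6.899,3.000)
cell (6,4): code 1000 → (7.000,4.109)–(6.940,4.000)
cell (7,1): code 0100 → (7.537,2.000)–(8.000,1.685)
cell (7,2): code 1110 → (7.000,2.839)–(7.537,2.000)
cell (7,4): code 1101 → (7.548,5.000)–(7.000,4.109)
cell (7,5): code 1000 → (8.000,5.476)–(7.548,5.000)
cell (8,1): code 0110 → (8.000,1.685)–(9.000,1.560)
cell (8,5): code 1101 → (8.481,6.000)–(8.000,5.476)
cell (8,6): code 1000 → (9.000,6.293)–(8.481,6.000)
cell (9,1): code 0010 → (9.000,1.560)–(9.681,2.000)
cell (9,2): code 0111 → (9.681,2.000)–(10.000,2.473)
cell (9,5): code 1011 → (10.000,5.677)–(9.802,6.000)
cell (9,6): code 0001 → (9.802,6.000)–(9.000,6.293)
cell (10,2): code 0010 → (10.000,2.473)–(10.254,3.000)
cell (10,3): code 0011 → (10.254,3.000)–(10.154,4.000)
cell (10,4): code 0011 → (10.154,4.000)–(10.161,5.000)
cell (10,5): code 0001 → (10.161,5.000)–(10.000,5.677)
total: 18 segments, chained into 1 closed loop(s), length Σ = 12.789017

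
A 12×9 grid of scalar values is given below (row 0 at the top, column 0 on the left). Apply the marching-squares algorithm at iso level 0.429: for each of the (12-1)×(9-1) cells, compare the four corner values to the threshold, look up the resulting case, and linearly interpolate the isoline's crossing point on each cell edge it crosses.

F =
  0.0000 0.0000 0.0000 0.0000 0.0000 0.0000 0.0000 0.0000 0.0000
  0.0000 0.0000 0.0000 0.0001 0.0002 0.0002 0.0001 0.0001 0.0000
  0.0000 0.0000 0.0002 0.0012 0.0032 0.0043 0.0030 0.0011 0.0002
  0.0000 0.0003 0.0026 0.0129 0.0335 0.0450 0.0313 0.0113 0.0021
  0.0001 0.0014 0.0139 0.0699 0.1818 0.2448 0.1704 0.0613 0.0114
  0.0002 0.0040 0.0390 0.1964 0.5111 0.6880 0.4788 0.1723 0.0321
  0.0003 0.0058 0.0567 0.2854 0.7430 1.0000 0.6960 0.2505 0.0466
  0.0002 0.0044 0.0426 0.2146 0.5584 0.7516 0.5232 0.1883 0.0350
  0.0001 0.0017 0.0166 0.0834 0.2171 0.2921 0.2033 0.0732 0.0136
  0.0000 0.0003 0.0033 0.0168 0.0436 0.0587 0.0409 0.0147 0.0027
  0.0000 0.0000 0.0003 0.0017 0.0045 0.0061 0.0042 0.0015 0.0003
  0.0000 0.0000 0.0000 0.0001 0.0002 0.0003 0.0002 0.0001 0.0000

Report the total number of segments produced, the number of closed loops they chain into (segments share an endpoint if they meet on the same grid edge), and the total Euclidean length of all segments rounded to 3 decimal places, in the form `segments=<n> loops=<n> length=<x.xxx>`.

segments=12 loops=1 length=10.077

cell (4,3): code 0100 → (4.751,4.000)–(5.000,3.739)
cell (4,4): code 1100 → (4.416,5.000)–(4.751,4.000)
cell (4,5): code 1100 → (4.839,6.000)–(4.416,5.000)
cell (4,6): code 1000 → (5.000,6.162)–(4.839,6.000)
cell (5,3): code 0110 → (5.000,3.739)–(6.000,3.314)
cell (5,6): code 1001 → (6.000,6.599)–(5.000,6.162)
cell (6,3): code 0110 → (6.000,3.314)–(7.000,3.624)
cell (6,6): code 1001 → (7.000,6.281)–(6.000,6.599)
cell (7,3): code 0010 → (7.000,3.624)–(7.379,4.000)
cell (7,4): code 0011 → (7.379,4.000)–(7.702,5.000)
cell (7,5): code 0011 → (7.702,5.000)–(7.294,6.000)
cell (7,6): code 0001 → (7.294,6.000)–(7.000,6.281)
total: 12 segments, chained into 1 closed loop(s), length Σ = 10.076699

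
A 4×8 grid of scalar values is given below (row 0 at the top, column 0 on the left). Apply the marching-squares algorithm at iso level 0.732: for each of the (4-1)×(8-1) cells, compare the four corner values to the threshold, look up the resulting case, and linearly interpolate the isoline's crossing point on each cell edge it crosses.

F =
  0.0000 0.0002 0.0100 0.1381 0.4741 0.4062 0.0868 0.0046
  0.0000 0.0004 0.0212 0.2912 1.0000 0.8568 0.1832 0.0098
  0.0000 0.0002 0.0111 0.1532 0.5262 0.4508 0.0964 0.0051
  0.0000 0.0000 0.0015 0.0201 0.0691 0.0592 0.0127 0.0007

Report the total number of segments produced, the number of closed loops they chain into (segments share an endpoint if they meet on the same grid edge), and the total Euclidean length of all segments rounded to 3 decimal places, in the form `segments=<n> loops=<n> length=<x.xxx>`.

segments=6 loops=1 length=4.067

cell (0,3): code 0100 → (0.490,4.000)–(1.000,3.622)
cell (0,4): code 1100 → (0.723,5.000)–(0.490,4.000)
cell (0,5): code 1000 → (1.000,5.185)–(0.723,5.000)
cell (1,3): code 0010 → (1.000,3.622)–(1.566,4.000)
cell (1,4): code 0011 → (1.566,4.000)–(1.307,5.000)
cell (1,5): code 0001 → (1.307,5.000)–(1.000,5.185)
total: 6 segments, chained into 1 closed loop(s), length Σ = 4.066567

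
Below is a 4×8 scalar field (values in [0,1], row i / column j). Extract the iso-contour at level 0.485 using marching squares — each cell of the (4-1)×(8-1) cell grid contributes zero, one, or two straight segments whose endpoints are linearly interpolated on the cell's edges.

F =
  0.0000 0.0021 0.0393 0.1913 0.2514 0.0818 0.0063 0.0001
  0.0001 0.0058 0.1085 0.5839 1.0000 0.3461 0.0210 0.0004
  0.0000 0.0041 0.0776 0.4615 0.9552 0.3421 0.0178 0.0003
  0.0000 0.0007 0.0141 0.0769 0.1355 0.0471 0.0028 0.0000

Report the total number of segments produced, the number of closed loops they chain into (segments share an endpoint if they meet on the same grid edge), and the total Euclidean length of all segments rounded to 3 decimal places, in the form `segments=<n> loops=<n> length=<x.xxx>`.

segments=8 loops=1 length=6.565

cell (0,2): code 0100 → (0.748,3.000)–(1.000,2.792)
cell (0,3): code 1100 → (0.312,4.000)–(0.748,3.000)
cell (0,4): code 1000 → (1.000,4.788)–(0.312,4.000)
cell (1,2): code 0010 → (1.000,2.792)–(1.808,3.000)
cell (1,3): code 0111 → (1.808,3.000)–(2.000,3.048)
cell (1,4): code 1001 → (2.000,4.767)–(1.000,4.788)
cell (2,3): code 0010 → (2.000,3.048)–(2.574,4.000)
cell (2,4): code 0001 → (2.574,4.000)–(2.000,4.767)
total: 8 segments, chained into 1 closed loop(s), length Σ = 6.565270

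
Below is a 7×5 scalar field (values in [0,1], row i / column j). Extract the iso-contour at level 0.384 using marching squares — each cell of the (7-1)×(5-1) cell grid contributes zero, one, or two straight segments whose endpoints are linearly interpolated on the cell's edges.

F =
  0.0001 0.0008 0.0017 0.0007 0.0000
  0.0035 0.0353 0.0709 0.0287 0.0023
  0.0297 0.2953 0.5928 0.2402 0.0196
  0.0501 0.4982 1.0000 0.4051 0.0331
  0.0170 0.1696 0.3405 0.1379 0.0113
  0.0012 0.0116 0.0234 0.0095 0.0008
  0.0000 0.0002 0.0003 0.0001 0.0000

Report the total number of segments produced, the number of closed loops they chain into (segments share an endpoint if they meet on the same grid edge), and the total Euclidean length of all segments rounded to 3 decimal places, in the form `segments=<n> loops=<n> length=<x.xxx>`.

cell (1,1): code 0100 → (1.600,2.000)–(2.000,1.298)
cell (1,2): code 1000 → (2.000,2.592)–(1.600,2.000)
cell (2,0): code 0100 → (2.437,1.000)–(3.000,0.745)
cell (2,1): code 1110 → (2.000,1.298)–(2.437,1.000)
cell (2,2): code 1101 → (2.872,3.000)–(2.000,2.592)
cell (2,3): code 1000 → (3.000,3.057)–(2.872,3.000)
cell (3,0): code 0010 → (3.000,0.745)–(3.348,1.000)
cell (3,1): code 0011 → (3.348,1.000)–(3.934,2.000)
cell (3,2): code 0011 → (3.934,2.000)–(3.079,3.000)
cell (3,3): code 0001 → (3.079,3.000)–(3.000,3.057)
total: 10 segments, chained into 1 closed loop(s), length Σ = 6.775416

segments=10 loops=1 length=6.775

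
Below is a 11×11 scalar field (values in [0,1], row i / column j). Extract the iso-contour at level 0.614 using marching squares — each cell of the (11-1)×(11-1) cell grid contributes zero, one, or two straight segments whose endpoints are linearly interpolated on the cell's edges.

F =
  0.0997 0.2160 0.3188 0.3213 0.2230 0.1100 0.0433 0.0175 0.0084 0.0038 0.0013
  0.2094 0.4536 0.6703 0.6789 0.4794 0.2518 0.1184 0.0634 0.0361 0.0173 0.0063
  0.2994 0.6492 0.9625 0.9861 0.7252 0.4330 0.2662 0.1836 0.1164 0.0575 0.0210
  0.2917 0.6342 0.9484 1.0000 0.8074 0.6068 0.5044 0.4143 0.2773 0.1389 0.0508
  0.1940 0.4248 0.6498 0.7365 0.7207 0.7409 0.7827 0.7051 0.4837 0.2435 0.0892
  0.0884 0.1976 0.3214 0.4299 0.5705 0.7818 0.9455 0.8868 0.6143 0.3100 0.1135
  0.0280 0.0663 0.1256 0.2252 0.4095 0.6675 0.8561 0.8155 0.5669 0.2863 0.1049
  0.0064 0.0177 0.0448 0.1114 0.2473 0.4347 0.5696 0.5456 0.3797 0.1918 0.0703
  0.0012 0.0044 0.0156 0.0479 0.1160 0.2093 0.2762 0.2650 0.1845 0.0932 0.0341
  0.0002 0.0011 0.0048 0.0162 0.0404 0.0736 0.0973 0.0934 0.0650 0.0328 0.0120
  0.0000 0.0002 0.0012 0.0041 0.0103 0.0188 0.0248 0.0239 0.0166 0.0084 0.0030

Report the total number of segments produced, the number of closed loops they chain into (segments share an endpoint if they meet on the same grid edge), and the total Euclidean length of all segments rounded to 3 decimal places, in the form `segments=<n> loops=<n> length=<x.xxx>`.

cell (0,1): code 0100 → (0.840,2.000)–(1.000,1.740)
cell (0,2): code 1100 → (0.819,3.000)–(0.840,2.000)
cell (0,3): code 1000 → (1.000,3.325)–(0.819,3.000)
cell (1,0): code 0100 → (1.820,1.000)–(2.000,0.899)
cell (1,1): code 1110 → (1.000,1.740)–(1.820,1.000)
cell (1,3): code 1101 → (1.548,4.000)–(1.000,3.325)
cell (1,4): code 1000 → (2.000,4.381)–(1.548,4.000)
cell (2,0): code 0110 → (2.000,0.899)–(3.000,0.941)
cell (2,4): code 1001 → (3.000,4.964)–(2.000,4.381)
cell (3,0): code 0010 → (3.000,0.941)–(3.096,1.000)
cell (3,1): code 0111 → (3.096,1.000)–(4.000,1.841)
cell (3,4): code 1101 → (3.054,5.000)–(3.000,4.964)
cell (3,5): code 1100 → (3.394,6.000)–(3.054,5.000)
cell (3,6): code 1100 → (3.687,7.000)–(3.394,6.000)
cell (3,7): code 1000 → (4.000,7.411)–(3.687,7.000)
cell (4,1): code 0010 → (4.000,1.841)–(4.109,2.000)
cell (4,2): code 0011 → (4.109,2.000)–(4.400,3.000)
cell (4,3): code 0011 → (4.400,3.000)–(4.710,4.000)
cell (4,4): code 0111 → (4.710,4.000)–(5.000,4.206)
cell (4,7): code 1101 → (4.998,8.000)–(4.000,7.411)
cell (4,8): code 1000 → (5.000,8.001)–(4.998,8.000)
cell (5,4): code 0110 → (5.000,4.206)–(6.000,4.793)
cell (5,7): code 1011 → (6.000,7.811)–(5.006,8.000)
cell (5,8): code 0001 → (5.006,8.000)–(5.000,8.001)
cell (6,4): code 0010 → (6.000,4.793)–(6.230,5.000)
cell (6,5): code 0011 → (6.230,5.000)–(6.845,6.000)
cell (6,6): code 0011 → (6.845,6.000)–(6.747,7.000)
cell (6,7): code 0001 → (6.747,7.000)–(6.000,7.811)
total: 28 segments, chained into 1 closed loop(s), length Σ = 20.200454

segments=28 loops=1 length=20.200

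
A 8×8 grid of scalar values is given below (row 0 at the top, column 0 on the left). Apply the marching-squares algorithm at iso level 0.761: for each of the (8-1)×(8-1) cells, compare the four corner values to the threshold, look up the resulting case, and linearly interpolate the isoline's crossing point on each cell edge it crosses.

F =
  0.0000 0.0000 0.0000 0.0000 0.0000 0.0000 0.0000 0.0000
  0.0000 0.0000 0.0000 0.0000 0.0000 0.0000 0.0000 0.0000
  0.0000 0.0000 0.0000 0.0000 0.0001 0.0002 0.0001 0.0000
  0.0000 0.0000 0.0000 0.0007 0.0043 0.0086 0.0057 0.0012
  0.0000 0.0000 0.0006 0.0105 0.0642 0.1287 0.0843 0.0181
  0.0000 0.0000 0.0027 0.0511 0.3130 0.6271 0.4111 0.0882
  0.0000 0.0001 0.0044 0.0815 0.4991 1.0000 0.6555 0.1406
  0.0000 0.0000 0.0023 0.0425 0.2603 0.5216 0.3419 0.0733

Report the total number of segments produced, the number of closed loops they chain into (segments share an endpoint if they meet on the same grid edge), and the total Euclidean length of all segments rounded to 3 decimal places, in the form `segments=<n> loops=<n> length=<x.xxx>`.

segments=4 loops=1 length=3.289

cell (5,4): code 0100 → (5.359,5.000)–(6.000,4.523)
cell (5,5): code 1000 → (6.000,5.694)–(5.359,5.000)
cell (6,4): code 0010 → (6.000,4.523)–(6.500,5.000)
cell (6,5): code 0001 → (6.500,5.000)–(6.000,5.694)
total: 4 segments, chained into 1 closed loop(s), length Σ = 3.289277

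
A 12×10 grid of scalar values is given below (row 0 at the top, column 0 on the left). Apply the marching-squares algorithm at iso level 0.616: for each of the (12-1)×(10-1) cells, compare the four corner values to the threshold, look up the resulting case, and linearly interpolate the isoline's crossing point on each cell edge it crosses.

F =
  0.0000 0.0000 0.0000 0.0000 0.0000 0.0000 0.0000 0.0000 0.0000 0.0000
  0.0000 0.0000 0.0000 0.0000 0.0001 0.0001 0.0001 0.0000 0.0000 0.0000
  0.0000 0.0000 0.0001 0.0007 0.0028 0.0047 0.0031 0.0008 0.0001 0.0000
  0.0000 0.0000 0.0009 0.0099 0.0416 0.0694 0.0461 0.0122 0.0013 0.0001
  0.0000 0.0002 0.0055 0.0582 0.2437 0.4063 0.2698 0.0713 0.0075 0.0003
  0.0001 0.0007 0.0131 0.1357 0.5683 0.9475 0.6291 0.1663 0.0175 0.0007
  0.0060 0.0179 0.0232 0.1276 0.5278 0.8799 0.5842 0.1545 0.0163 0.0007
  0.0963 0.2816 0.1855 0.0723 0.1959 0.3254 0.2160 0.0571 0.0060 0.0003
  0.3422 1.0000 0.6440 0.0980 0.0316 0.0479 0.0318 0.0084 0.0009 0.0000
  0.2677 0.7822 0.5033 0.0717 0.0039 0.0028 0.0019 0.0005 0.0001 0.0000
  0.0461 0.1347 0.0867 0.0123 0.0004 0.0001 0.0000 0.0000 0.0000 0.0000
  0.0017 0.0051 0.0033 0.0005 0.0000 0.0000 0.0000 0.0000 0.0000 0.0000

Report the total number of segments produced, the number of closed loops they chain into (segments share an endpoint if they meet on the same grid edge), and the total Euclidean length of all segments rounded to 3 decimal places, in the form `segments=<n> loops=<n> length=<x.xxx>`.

segments=16 loops=2 length=11.359

cell (4,4): code 0100 → (4.387,5.000)–(5.000,4.126)
cell (4,5): code 1100 → (4.964,6.000)–(4.387,5.000)
cell (4,6): code 1000 → (5.000,6.028)–(4.964,6.000)
cell (5,4): code 0110 → (5.000,4.126)–(6.000,4.250)
cell (5,5): code 1011 → (6.000,5.892)–(5.292,6.000)
cell (5,6): code 0001 → (5.292,6.000)–(5.000,6.028)
cell (6,4): code 0010 → (6.000,4.250)–(6.476,5.000)
cell (6,5): code 0001 → (6.476,5.000)–(6.000,5.892)
cell (7,0): code 0100 → (7.465,1.000)–(8.000,0.416)
cell (7,1): code 1100 → (7.939,2.000)–(7.465,1.000)
cell (7,2): code 1000 → (8.000,2.051)–(7.939,2.000)
cell (8,0): code 0110 → (8.000,0.416)–(9.000,0.677)
cell (8,1): code 1011 → (9.000,1.596)–(8.199,2.000)
cell (8,2): code 0001 → (8.199,2.000)–(8.000,2.051)
cell (9,0): code 0010 → (9.000,0.677)–(9.257,1.000)
cell (9,1): code 0001 → (9.257,1.000)–(9.000,1.596)
total: 16 segments, chained into 2 closed loop(s), length Σ = 11.359360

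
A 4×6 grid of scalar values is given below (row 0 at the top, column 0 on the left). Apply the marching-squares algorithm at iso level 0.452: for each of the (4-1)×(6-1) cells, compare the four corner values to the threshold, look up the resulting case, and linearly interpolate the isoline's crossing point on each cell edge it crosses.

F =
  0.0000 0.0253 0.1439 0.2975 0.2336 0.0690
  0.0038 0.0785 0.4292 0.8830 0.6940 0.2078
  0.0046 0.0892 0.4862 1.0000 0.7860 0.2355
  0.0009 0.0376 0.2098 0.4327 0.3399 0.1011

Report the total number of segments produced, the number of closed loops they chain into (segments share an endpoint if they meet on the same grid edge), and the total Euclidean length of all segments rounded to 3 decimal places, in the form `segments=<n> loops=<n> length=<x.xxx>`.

cell (0,2): code 0100 → (0.264,3.000)–(1.000,2.050)
cell (0,3): code 1100 → (0.474,4.000)–(0.264,3.000)
cell (0,4): code 1000 → (1.000,4.498)–(0.474,4.000)
cell (1,1): code 0100 → (1.400,2.000)–(2.000,1.914)
cell (1,2): code 1110 → (1.000,2.050)–(1.400,2.000)
cell (1,4): code 1001 → (2.000,4.607)–(1.000,4.498)
cell (2,1): code 0010 → (2.000,1.914)–(2.124,2.000)
cell (2,2): code 0011 → (2.124,2.000)–(2.966,3.000)
cell (2,3): code 0011 → (2.966,3.000)–(2.749,4.000)
cell (2,4): code 0001 → (2.749,4.000)–(2.000,4.607)
total: 10 segments, chained into 1 closed loop(s), length Σ = 8.407871

segments=10 loops=1 length=8.408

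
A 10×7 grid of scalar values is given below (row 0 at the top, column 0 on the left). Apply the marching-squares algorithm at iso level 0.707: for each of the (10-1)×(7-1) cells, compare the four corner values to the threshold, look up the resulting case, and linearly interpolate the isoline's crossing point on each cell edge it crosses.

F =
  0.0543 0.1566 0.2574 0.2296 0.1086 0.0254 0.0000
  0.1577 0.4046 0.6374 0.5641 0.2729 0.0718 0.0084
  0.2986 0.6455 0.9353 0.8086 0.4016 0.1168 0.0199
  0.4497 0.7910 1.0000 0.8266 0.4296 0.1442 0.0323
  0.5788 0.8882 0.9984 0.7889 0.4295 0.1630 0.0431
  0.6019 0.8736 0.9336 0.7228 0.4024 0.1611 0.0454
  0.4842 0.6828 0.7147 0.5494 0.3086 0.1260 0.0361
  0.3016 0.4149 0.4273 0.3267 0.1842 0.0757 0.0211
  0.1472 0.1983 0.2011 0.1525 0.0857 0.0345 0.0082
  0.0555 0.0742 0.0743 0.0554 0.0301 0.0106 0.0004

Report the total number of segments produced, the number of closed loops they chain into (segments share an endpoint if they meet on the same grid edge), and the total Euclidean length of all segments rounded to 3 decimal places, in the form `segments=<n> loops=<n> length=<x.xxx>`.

segments=16 loops=1 length=12.374

cell (1,1): code 0100 → (1.234,2.000)–(2.000,1.212)
cell (1,2): code 1100 → (1.584,3.000)–(1.234,2.000)
cell (1,3): code 1000 → (2.000,3.250)–(1.584,3.000)
cell (2,0): code 0100 → (2.423,1.000)–(3.000,0.754)
cell (2,1): code 1110 → (2.000,1.212)–(2.423,1.000)
cell (2,3): code 1001 → (3.000,3.301)–(2.000,3.250)
cell (3,0): code 0110 → (3.000,0.754)–(4.000,0.414)
cell (3,3): code 1001 → (4.000,3.228)–(3.000,3.301)
cell (4,0): code 0110 → (4.000,0.414)–(5.000,0.387)
cell (4,3): code 1001 → (5.000,3.049)–(4.000,3.228)
cell (5,0): code 0010 → (5.000,0.387)–(5.873,1.000)
cell (5,1): code 0111 → (5.873,1.000)–(6.000,1.759)
cell (5,2): code 1011 → (6.000,2.047)–(5.091,3.000)
cell (5,3): code 0001 → (5.091,3.000)–(5.000,3.049)
cell (6,1): code 0010 → (6.000,1.759)–(6.027,2.000)
cell (6,2): code 0001 → (6.027,2.000)–(6.000,2.047)
total: 16 segments, chained into 1 closed loop(s), length Σ = 12.373944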